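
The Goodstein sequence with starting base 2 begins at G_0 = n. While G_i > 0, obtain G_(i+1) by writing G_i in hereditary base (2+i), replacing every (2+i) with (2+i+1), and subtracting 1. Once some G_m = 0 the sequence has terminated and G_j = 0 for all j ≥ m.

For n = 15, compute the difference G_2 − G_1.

1172

G_0=15  [base 2] 2^(2 + 1) + 2^2 + 2 + 1  →[2↦3]→  3^(3 + 1) + 3^3 + 3 + 1 = 112  −1 ⇒ G_1=111
G_1=111  [base 3] 3^(3 + 1) + 3^3 + 3  →[3↦4]→  4^(4 + 1) + 4^4 + 4 = 1284  −1 ⇒ G_2=1283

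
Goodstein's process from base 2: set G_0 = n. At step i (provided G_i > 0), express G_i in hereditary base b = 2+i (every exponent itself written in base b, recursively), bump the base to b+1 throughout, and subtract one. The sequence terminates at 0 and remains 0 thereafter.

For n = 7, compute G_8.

(0) 7|_2 = 2^2 + 2 + 1 ↦ 3^3 + 3 + 1|_3 = 31 ⇒ 30
(1) 30|_3 = 3^3 + 3 ↦ 4^4 + 4|_4 = 260 ⇒ 259
(2) 259|_4 = 4^4 + 3 ↦ 5^5 + 3|_5 = 3128 ⇒ 3127
(3) 3127|_5 = 5^5 + 2 ↦ 6^6 + 2|_6 = 46658 ⇒ 46657
(4) 46657|_6 = 6^6 + 1 ↦ 7^7 + 1|_7 = 823544 ⇒ 823543
(5) 823543|_7 = 7^7 ↦ 8^8|_8 = 16777216 ⇒ 16777215
(6) 16777215|_8 = 7·8^7 + 7·8^6 + 7·8^5 + 7·8^4 + 7·8^3 + 7·8^2 + 7·8 + 7 ↦ 7·9^7 + 7·9^6 + 7·9^5 + 7·9^4 + 7·9^3 + 7·9^2 + 7·9 + 7|_9 = 37665880 ⇒ 37665879
(7) 37665879|_9 = 7·9^7 + 7·9^6 + 7·9^5 + 7·9^4 + 7·9^3 + 7·9^2 + 7·9 + 6 ↦ 7·10^7 + 7·10^6 + 7·10^5 + 7·10^4 + 7·10^3 + 7·10^2 + 7·10 + 6|_10 = 77777776 ⇒ 77777775
(8) 77777775|_10 = 7·10^7 + 7·10^6 + 7·10^5 + 7·10^4 + 7·10^3 + 7·10^2 + 7·10 + 5 ↦ 7·11^7 + 7·11^6 + 7·11^5 + 7·11^4 + 7·11^3 + 7·11^2 + 7·11 + 5|_11 = 150051214 ⇒ 150051213

77777775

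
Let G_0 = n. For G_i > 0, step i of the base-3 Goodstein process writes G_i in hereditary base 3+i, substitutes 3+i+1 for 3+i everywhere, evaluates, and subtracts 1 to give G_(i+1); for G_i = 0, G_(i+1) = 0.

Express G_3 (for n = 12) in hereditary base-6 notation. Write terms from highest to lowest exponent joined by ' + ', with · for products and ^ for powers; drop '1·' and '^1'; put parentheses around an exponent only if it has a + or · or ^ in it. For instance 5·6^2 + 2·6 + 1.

[0] 12 ≡ 3^2 + 3 (base 3). Lift 4: 20. −1: 19.
[1] 19 ≡ 4^2 + 3 (base 4). Lift 5: 28. −1: 27.
[2] 27 ≡ 5^2 + 2 (base 5). Lift 6: 38. −1: 37.
[3] 37 ≡ 6^2 + 1 (base 6). Lift 7: 50. −1: 49.

6^2 + 1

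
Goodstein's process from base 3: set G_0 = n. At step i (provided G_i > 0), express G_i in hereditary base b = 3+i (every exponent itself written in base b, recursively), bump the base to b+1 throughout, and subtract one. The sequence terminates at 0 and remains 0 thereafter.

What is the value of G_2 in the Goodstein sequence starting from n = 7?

9

G_0=7  [base 3] 2·3 + 1  →[3↦4]→  2·4 + 1 = 9  −1 ⇒ G_1=8
G_1=8  [base 4] 2·4  →[4↦5]→  2·5 = 10  −1 ⇒ G_2=9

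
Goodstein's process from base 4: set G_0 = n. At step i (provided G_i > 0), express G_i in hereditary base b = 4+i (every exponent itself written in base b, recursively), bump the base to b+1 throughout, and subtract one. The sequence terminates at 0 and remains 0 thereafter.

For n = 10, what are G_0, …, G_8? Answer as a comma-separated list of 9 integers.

10, 11, 12, 13, 13, 13, 13, 13, 13

10 —HB4→ 2·4 + 2 —bump→ 2·5 + 2 = 12 —(−1)→ 11
11 —HB5→ 2·5 + 1 —bump→ 2·6 + 1 = 13 —(−1)→ 12
12 —HB6→ 2·6 —bump→ 2·7 = 14 —(−1)→ 13
13 —HB7→ 7 + 6 —bump→ 8 + 6 = 14 —(−1)→ 13
13 —HB8→ 8 + 5 —bump→ 9 + 5 = 14 —(−1)→ 13
13 —HB9→ 9 + 4 —bump→ 10 + 4 = 14 —(−1)→ 13
13 —HB10→ 10 + 3 —bump→ 11 + 3 = 14 —(−1)→ 13
13 —HB11→ 11 + 2 —bump→ 12 + 2 = 14 —(−1)→ 13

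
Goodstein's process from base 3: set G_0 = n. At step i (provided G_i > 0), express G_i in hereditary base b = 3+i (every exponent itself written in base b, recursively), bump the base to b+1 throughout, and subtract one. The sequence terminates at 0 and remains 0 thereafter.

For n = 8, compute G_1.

base 3: 8 = 2·3 + 2; at 4: 2·4 + 2 = 10; next = 9
base 4: 9 = 2·4 + 1; at 5: 2·5 + 1 = 11; next = 10

9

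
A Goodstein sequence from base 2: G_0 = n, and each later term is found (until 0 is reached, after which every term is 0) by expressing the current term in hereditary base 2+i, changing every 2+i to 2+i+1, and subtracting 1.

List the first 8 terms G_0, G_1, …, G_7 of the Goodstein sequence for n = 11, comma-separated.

i=0: 11 = 2^(2 + 1) + 2 + 1 (b=2); 2→3: 3^(3 + 1) + 3 + 1 = 85; 85−1 = 84
i=1: 84 = 3^(3 + 1) + 3 (b=3); 3→4: 4^(4 + 1) + 4 = 1028; 1028−1 = 1027
i=2: 1027 = 4^(4 + 1) + 3 (b=4); 4→5: 5^(5 + 1) + 3 = 15628; 15628−1 = 15627
i=3: 15627 = 5^(5 + 1) + 2 (b=5); 5→6: 6^(6 + 1) + 2 = 279938; 279938−1 = 279937
i=4: 279937 = 6^(6 + 1) + 1 (b=6); 6→7: 7^(7 + 1) + 1 = 5764802; 5764802−1 = 5764801
i=5: 5764801 = 7^(7 + 1) (b=7); 7→8: 8^(8 + 1) = 134217728; 134217728−1 = 134217727
i=6: 134217727 = 7·8^8 + 7·8^7 + 7·8^6 + 7·8^5 + 7·8^4 + 7·8^3 + 7·8^2 + 7·8 + 7 (b=8); 8→9: 7·9^9 + 7·9^7 + 7·9^6 + 7·9^5 + 7·9^4 + 7·9^3 + 7·9^2 + 7·9 + 7 = 2749609303; 2749609303−1 = 2749609302

11, 84, 1027, 15627, 279937, 5764801, 134217727, 2749609302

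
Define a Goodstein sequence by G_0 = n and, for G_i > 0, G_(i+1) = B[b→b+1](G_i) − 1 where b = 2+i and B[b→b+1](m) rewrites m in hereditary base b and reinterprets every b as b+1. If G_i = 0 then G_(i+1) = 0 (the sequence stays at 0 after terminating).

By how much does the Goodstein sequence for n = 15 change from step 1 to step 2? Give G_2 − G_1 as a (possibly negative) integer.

1172

G_0 = 15. HB_2(15) = 2^(2 + 1) + 2^2 + 2 + 1. Bump = 112. G_1 = 111.
G_1 = 111. HB_3(111) = 3^(3 + 1) + 3^3 + 3. Bump = 1284. G_2 = 1283.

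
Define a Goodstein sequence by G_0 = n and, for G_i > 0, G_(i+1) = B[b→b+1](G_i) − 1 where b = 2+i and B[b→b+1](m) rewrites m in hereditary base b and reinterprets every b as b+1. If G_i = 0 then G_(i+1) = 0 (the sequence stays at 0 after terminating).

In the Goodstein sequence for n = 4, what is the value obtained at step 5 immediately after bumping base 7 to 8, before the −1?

140

(0) 4|_2 = 2^2 ↦ 3^3|_3 = 27 ⇒ 26
(1) 26|_3 = 2·3^2 + 2·3 + 2 ↦ 2·4^2 + 2·4 + 2|_4 = 42 ⇒ 41
(2) 41|_4 = 2·4^2 + 2·4 + 1 ↦ 2·5^2 + 2·5 + 1|_5 = 61 ⇒ 60
(3) 60|_5 = 2·5^2 + 2·5 ↦ 2·6^2 + 2·6|_6 = 84 ⇒ 83
(4) 83|_6 = 2·6^2 + 6 + 5 ↦ 2·7^2 + 7 + 5|_7 = 110 ⇒ 109
(5) 109|_7 = 2·7^2 + 7 + 4 ↦ 2·8^2 + 8 + 4|_8 = 140 ⇒ 139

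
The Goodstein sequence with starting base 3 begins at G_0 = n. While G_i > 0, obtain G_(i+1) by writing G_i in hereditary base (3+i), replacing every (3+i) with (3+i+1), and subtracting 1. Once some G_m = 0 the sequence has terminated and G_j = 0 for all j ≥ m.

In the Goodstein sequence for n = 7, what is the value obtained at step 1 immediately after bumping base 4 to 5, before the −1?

10

7 —HB3→ 2·3 + 1 —bump→ 2·4 + 1 = 9 —(−1)→ 8
8 —HB4→ 2·4 —bump→ 2·5 = 10 —(−1)→ 9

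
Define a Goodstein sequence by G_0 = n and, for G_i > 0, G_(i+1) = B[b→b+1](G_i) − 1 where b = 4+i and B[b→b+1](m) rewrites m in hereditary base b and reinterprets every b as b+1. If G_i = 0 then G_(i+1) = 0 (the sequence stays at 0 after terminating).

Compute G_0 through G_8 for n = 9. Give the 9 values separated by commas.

9, 10, 11, 11, 11, 11, 11, 11, 11

base 4: 9 = 2·4 + 1; at 5: 2·5 + 1 = 11; next = 10
base 5: 10 = 2·5; at 6: 2·6 = 12; next = 11
base 6: 11 = 6 + 5; at 7: 7 + 5 = 12; next = 11
base 7: 11 = 7 + 4; at 8: 8 + 4 = 12; next = 11
base 8: 11 = 8 + 3; at 9: 9 + 3 = 12; next = 11
base 9: 11 = 9 + 2; at 10: 10 + 2 = 12; next = 11
base 10: 11 = 10 + 1; at 11: 11 + 1 = 12; next = 11
base 11: 11 = 11; at 12: 12 = 12; next = 11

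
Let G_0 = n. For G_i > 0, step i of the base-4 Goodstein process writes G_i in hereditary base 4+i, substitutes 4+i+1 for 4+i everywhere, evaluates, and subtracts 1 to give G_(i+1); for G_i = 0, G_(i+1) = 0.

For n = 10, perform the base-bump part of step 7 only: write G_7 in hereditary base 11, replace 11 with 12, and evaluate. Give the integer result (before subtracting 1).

G_0=10  [base 4] 2·4 + 2  →[4↦5]→  2·5 + 2 = 12  −1 ⇒ G_1=11
G_1=11  [base 5] 2·5 + 1  →[5↦6]→  2·6 + 1 = 13  −1 ⇒ G_2=12
G_2=12  [base 6] 2·6  →[6↦7]→  2·7 = 14  −1 ⇒ G_3=13
G_3=13  [base 7] 7 + 6  →[7↦8]→  8 + 6 = 14  −1 ⇒ G_4=13
G_4=13  [base 8] 8 + 5  →[8↦9]→  9 + 5 = 14  −1 ⇒ G_5=13
G_5=13  [base 9] 9 + 4  →[9↦10]→  10 + 4 = 14  −1 ⇒ G_6=13
G_6=13  [base 10] 10 + 3  →[10↦11]→  11 + 3 = 14  −1 ⇒ G_7=13
G_7=13  [base 11] 11 + 2  →[11↦12]→  12 + 2 = 14  −1 ⇒ G_8=13

14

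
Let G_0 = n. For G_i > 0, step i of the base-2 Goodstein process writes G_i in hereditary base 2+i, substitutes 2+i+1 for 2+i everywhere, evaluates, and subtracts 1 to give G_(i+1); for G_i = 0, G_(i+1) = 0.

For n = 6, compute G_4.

46655

step 0: 6 = 2^2 + 2; sub 3 for 2: 3^3 + 3; = 30; G_1 = 30−1 = 29
step 1: 29 = 3^3 + 2; sub 4 for 3: 4^4 + 2; = 258; G_2 = 258−1 = 257
step 2: 257 = 4^4 + 1; sub 5 for 4: 5^5 + 1; = 3126; G_3 = 3126−1 = 3125
step 3: 3125 = 5^5; sub 6 for 5: 6^6; = 46656; G_4 = 46656−1 = 46655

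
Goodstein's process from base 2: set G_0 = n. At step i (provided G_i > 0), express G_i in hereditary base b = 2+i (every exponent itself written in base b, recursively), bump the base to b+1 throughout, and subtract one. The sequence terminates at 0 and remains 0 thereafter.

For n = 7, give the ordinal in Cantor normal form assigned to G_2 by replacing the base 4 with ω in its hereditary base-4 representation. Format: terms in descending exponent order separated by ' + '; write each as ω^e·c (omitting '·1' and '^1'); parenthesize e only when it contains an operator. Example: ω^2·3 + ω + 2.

step 0: 7 = 2^2 + 2 + 1; sub 3 for 2: 3^3 + 3 + 1; = 31; G_1 = 31−1 = 30
step 1: 30 = 3^3 + 3; sub 4 for 3: 4^4 + 4; = 260; G_2 = 260−1 = 259
step 2: 259 = 4^4 + 3; sub 5 for 4: 5^5 + 3; = 3128; G_3 = 3128−1 = 3127

ω^ω + 3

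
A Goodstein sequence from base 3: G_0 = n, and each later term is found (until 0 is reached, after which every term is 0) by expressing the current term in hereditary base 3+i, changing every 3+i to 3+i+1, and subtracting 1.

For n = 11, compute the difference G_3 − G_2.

10

i=0: 11 = 3^2 + 2 (b=3); 3→4: 4^2 + 2 = 18; 18−1 = 17
i=1: 17 = 4^2 + 1 (b=4); 4→5: 5^2 + 1 = 26; 26−1 = 25
i=2: 25 = 5^2 (b=5); 5→6: 6^2 = 36; 36−1 = 35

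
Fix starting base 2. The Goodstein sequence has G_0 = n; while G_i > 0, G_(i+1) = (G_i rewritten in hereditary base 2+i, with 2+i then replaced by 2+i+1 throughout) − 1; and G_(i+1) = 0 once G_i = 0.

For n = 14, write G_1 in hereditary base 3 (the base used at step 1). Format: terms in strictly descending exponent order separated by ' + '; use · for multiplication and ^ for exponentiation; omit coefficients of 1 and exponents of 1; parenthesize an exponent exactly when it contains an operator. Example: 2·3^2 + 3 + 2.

base 2: 14 = 2^(2 + 1) + 2^2 + 2; at 3: 3^(3 + 1) + 3^3 + 3 = 111; next = 110
base 3: 110 = 3^(3 + 1) + 3^3 + 2; at 4: 4^(4 + 1) + 4^4 + 2 = 1282; next = 1281

3^(3 + 1) + 3^3 + 2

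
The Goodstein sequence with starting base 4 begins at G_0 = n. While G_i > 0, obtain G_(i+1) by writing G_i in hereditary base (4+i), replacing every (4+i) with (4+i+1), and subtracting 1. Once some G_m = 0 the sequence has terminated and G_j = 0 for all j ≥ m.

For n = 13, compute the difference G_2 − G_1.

2

13 —HB4→ 3·4 + 1 —bump→ 3·5 + 1 = 16 —(−1)→ 15
15 —HB5→ 3·5 —bump→ 3·6 = 18 —(−1)→ 17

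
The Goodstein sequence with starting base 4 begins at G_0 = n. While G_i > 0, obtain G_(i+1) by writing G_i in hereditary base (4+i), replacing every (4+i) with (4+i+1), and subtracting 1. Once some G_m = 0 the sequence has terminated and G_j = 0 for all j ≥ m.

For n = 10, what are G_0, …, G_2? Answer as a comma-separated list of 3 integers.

[0] 10 ≡ 2·4 + 2 (base 4). Lift 5: 12. −1: 11.
[1] 11 ≡ 2·5 + 1 (base 5). Lift 6: 13. −1: 12.

10, 11, 12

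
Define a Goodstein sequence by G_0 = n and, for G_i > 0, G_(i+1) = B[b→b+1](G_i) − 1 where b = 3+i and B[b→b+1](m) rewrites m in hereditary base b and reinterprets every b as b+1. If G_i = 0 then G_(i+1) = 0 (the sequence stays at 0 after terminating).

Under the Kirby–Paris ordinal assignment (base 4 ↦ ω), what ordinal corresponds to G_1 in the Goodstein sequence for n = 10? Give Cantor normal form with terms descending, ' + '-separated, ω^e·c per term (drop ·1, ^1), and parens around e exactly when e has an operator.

step 0: 10 = 3^2 + 1; sub 4 for 3: 4^2 + 1; = 17; G_1 = 17−1 = 16
step 1: 16 = 4^2; sub 5 for 4: 5^2; = 25; G_2 = 25−1 = 24

ω^2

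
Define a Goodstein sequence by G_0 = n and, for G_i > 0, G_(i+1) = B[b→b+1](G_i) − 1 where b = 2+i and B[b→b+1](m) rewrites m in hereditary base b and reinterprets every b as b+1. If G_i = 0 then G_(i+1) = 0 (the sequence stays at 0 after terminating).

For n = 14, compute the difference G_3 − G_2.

17469

G_0=14  [base 2] 2^(2 + 1) + 2^2 + 2  →[2↦3]→  3^(3 + 1) + 3^3 + 3 = 111  −1 ⇒ G_1=110
G_1=110  [base 3] 3^(3 + 1) + 3^3 + 2  →[3↦4]→  4^(4 + 1) + 4^4 + 2 = 1282  −1 ⇒ G_2=1281
G_2=1281  [base 4] 4^(4 + 1) + 4^4 + 1  →[4↦5]→  5^(5 + 1) + 5^5 + 1 = 18751  −1 ⇒ G_3=18750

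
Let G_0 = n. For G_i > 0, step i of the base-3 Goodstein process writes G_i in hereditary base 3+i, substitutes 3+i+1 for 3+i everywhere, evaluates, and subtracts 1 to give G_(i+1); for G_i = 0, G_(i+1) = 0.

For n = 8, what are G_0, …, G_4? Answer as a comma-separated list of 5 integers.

8, 9, 10, 11, 11

(0) 8|_3 = 2·3 + 2 ↦ 2·4 + 2|_4 = 10 ⇒ 9
(1) 9|_4 = 2·4 + 1 ↦ 2·5 + 1|_5 = 11 ⇒ 10
(2) 10|_5 = 2·5 ↦ 2·6|_6 = 12 ⇒ 11
(3) 11|_6 = 6 + 5 ↦ 7 + 5|_7 = 12 ⇒ 11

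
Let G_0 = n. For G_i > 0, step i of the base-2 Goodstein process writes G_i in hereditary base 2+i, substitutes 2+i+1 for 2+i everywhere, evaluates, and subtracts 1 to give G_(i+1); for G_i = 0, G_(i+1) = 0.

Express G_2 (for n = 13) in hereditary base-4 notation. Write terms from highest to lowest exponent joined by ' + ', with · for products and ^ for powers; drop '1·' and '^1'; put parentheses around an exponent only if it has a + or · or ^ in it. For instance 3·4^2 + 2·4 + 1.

4^(4 + 1) + 3·4^3 + 3·4^2 + 3·4 + 3

G_0 = 13. HB_2(13) = 2^(2 + 1) + 2^2 + 1. Bump = 109. G_1 = 108.
G_1 = 108. HB_3(108) = 3^(3 + 1) + 3^3. Bump = 1280. G_2 = 1279.
G_2 = 1279. HB_4(1279) = 4^(4 + 1) + 3·4^3 + 3·4^2 + 3·4 + 3. Bump = 16093. G_3 = 16092.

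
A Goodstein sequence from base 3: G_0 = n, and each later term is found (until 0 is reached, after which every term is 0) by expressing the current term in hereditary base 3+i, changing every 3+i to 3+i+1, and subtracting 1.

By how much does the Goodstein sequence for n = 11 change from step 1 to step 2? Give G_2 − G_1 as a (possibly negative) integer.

8

11 —HB3→ 3^2 + 2 —bump→ 4^2 + 2 = 18 —(−1)→ 17
17 —HB4→ 4^2 + 1 —bump→ 5^2 + 1 = 26 —(−1)→ 25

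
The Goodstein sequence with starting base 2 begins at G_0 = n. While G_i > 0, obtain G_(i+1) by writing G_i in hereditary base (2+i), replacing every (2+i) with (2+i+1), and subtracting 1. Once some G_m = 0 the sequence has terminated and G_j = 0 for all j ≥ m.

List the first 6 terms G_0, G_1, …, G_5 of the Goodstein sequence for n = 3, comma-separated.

G_0 = 3. HB_2(3) = 2 + 1. Bump = 4. G_1 = 3.
G_1 = 3. HB_3(3) = 3. Bump = 4. G_2 = 3.
G_2 = 3. HB_4(3) = 3. Bump = 3. G_3 = 2.
G_3 = 2. HB_5(2) = 2. Bump = 2. G_4 = 1.
G_4 = 1. HB_6(1) = 1. Bump = 1. G_5 = 0.

3, 3, 3, 2, 1, 0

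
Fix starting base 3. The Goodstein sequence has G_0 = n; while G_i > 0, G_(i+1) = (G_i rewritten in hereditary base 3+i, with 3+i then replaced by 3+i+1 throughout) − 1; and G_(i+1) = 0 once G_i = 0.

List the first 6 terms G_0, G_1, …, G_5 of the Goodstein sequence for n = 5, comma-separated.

5, 5, 5, 5, 4, 3

step 0: 5 = 3 + 2; sub 4 for 3: 4 + 2; = 6; G_1 = 6−1 = 5
step 1: 5 = 4 + 1; sub 5 for 4: 5 + 1; = 6; G_2 = 6−1 = 5
step 2: 5 = 5; sub 6 for 5: 6; = 6; G_3 = 6−1 = 5
step 3: 5 = 5; sub 7 for 6: 5; = 5; G_4 = 5−1 = 4
step 4: 4 = 4; sub 8 for 7: 4; = 4; G_5 = 4−1 = 3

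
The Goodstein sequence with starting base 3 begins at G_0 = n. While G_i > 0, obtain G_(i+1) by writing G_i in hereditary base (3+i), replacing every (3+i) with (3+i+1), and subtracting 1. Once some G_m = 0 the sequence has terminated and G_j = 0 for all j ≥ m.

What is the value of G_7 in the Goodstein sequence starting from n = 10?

G_0=10  [base 3] 3^2 + 1  →[3↦4]→  4^2 + 1 = 17  −1 ⇒ G_1=16
G_1=16  [base 4] 4^2  →[4↦5]→  5^2 = 25  −1 ⇒ G_2=24
G_2=24  [base 5] 4·5 + 4  →[5↦6]→  4·6 + 4 = 28  −1 ⇒ G_3=27
G_3=27  [base 6] 4·6 + 3  →[6↦7]→  4·7 + 3 = 31  −1 ⇒ G_4=30
G_4=30  [base 7] 4·7 + 2  →[7↦8]→  4·8 + 2 = 34  −1 ⇒ G_5=33
G_5=33  [base 8] 4·8 + 1  →[8↦9]→  4·9 + 1 = 37  −1 ⇒ G_6=36
G_6=36  [base 9] 4·9  →[9↦10]→  4·10 = 40  −1 ⇒ G_7=39
G_7=39  [base 10] 3·10 + 9  →[10↦11]→  3·11 + 9 = 42  −1 ⇒ G_8=41

39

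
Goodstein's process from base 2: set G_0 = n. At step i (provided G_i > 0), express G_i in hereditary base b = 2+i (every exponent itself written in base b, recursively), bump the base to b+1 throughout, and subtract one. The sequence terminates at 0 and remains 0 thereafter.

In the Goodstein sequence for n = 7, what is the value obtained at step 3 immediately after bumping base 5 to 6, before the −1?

46658

step 0: 7 = 2^2 + 2 + 1; sub 3 for 2: 3^3 + 3 + 1; = 31; G_1 = 31−1 = 30
step 1: 30 = 3^3 + 3; sub 4 for 3: 4^4 + 4; = 260; G_2 = 260−1 = 259
step 2: 259 = 4^4 + 3; sub 5 for 4: 5^5 + 3; = 3128; G_3 = 3128−1 = 3127
step 3: 3127 = 5^5 + 2; sub 6 for 5: 6^6 + 2; = 46658; G_4 = 46658−1 = 46657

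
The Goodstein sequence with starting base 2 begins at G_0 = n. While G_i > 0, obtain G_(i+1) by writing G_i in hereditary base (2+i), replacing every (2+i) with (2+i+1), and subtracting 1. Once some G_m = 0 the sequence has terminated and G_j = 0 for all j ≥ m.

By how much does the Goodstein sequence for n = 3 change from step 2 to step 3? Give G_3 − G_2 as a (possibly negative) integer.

-1

(0) 3|_2 = 2 + 1 ↦ 3 + 1|_3 = 4 ⇒ 3
(1) 3|_3 = 3 ↦ 4|_4 = 4 ⇒ 3
(2) 3|_4 = 3 ↦ 3|_5 = 3 ⇒ 2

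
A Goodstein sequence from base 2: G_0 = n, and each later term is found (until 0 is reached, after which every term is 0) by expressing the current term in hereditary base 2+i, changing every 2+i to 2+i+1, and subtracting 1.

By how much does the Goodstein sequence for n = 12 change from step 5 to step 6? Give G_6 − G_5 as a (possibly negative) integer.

128452957

G_0 = 12. HB_2(12) = 2^(2 + 1) + 2^2. Bump = 108. G_1 = 107.
G_1 = 107. HB_3(107) = 3^(3 + 1) + 2·3^2 + 2·3 + 2. Bump = 1066. G_2 = 1065.
G_2 = 1065. HB_4(1065) = 4^(4 + 1) + 2·4^2 + 2·4 + 1. Bump = 15686. G_3 = 15685.
G_3 = 15685. HB_5(15685) = 5^(5 + 1) + 2·5^2 + 2·5. Bump = 280020. G_4 = 280019.
G_4 = 280019. HB_6(280019) = 6^(6 + 1) + 2·6^2 + 6 + 5. Bump = 5764911. G_5 = 5764910.
G_5 = 5764910. HB_7(5764910) = 7^(7 + 1) + 2·7^2 + 7 + 4. Bump = 134217868. G_6 = 134217867.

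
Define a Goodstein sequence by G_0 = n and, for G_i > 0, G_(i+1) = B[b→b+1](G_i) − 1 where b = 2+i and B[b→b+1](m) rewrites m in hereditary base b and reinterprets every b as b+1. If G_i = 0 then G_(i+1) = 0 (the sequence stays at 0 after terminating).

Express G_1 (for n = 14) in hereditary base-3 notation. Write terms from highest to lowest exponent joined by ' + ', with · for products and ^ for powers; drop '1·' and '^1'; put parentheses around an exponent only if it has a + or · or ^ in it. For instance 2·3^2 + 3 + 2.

3^(3 + 1) + 3^3 + 2

14 —HB2→ 2^(2 + 1) + 2^2 + 2 —bump→ 3^(3 + 1) + 3^3 + 3 = 111 —(−1)→ 110
110 —HB3→ 3^(3 + 1) + 3^3 + 2 —bump→ 4^(4 + 1) + 4^4 + 2 = 1282 —(−1)→ 1281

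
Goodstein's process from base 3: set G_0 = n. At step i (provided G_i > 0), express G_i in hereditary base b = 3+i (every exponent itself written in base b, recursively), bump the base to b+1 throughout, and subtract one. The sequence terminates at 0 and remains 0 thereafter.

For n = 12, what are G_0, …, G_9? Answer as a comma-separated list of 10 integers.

12, 19, 27, 37, 49, 63, 69, 75, 81, 87

base 3: 12 = 3^2 + 3; at 4: 4^2 + 4 = 20; next = 19
base 4: 19 = 4^2 + 3; at 5: 5^2 + 3 = 28; next = 27
base 5: 27 = 5^2 + 2; at 6: 6^2 + 2 = 38; next = 37
base 6: 37 = 6^2 + 1; at 7: 7^2 + 1 = 50; next = 49
base 7: 49 = 7^2; at 8: 8^2 = 64; next = 63
base 8: 63 = 7·8 + 7; at 9: 7·9 + 7 = 70; next = 69
base 9: 69 = 7·9 + 6; at 10: 7·10 + 6 = 76; next = 75
base 10: 75 = 7·10 + 5; at 11: 7·11 + 5 = 82; next = 81
base 11: 81 = 7·11 + 4; at 12: 7·12 + 4 = 88; next = 87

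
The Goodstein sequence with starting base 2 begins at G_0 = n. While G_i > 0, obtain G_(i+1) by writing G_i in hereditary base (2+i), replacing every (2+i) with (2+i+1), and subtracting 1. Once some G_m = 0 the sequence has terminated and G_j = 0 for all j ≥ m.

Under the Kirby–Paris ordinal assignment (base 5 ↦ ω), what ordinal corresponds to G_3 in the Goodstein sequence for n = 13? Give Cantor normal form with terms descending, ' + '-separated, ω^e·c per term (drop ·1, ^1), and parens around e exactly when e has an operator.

i=0: 13 = 2^(2 + 1) + 2^2 + 1 (b=2); 2→3: 3^(3 + 1) + 3^3 + 1 = 109; 109−1 = 108
i=1: 108 = 3^(3 + 1) + 3^3 (b=3); 3→4: 4^(4 + 1) + 4^4 = 1280; 1280−1 = 1279
i=2: 1279 = 4^(4 + 1) + 3·4^3 + 3·4^2 + 3·4 + 3 (b=4); 4→5: 5^(5 + 1) + 3·5^3 + 3·5^2 + 3·5 + 3 = 16093; 16093−1 = 16092
i=3: 16092 = 5^(5 + 1) + 3·5^3 + 3·5^2 + 3·5 + 2 (b=5); 5→6: 6^(6 + 1) + 3·6^3 + 3·6^2 + 3·6 + 2 = 280712; 280712−1 = 280711

ω^(ω + 1) + ω^3·3 + ω^2·3 + ω·3 + 2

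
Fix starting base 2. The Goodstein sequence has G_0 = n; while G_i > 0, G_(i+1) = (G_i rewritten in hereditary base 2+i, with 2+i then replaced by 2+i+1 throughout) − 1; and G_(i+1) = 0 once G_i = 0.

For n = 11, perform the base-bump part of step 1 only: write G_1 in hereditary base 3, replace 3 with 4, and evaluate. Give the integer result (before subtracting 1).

[0] 11 ≡ 2^(2 + 1) + 2 + 1 (base 2). Lift 3: 85. −1: 84.
[1] 84 ≡ 3^(3 + 1) + 3 (base 3). Lift 4: 1028. −1: 1027.

1028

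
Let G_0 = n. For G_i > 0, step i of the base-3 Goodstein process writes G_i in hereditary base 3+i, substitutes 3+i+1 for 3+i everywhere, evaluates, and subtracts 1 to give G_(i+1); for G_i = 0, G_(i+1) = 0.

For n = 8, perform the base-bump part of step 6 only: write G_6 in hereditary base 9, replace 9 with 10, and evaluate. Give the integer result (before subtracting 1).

12

8 —HB3→ 2·3 + 2 —bump→ 2·4 + 2 = 10 —(−1)→ 9
9 —HB4→ 2·4 + 1 —bump→ 2·5 + 1 = 11 —(−1)→ 10
10 —HB5→ 2·5 —bump→ 2·6 = 12 —(−1)→ 11
11 —HB6→ 6 + 5 —bump→ 7 + 5 = 12 —(−1)→ 11
11 —HB7→ 7 + 4 —bump→ 8 + 4 = 12 —(−1)→ 11
11 —HB8→ 8 + 3 —bump→ 9 + 3 = 12 —(−1)→ 11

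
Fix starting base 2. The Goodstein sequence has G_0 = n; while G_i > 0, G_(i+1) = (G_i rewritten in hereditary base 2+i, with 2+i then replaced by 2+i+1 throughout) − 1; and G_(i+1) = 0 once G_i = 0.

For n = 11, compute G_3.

[0] 11 ≡ 2^(2 + 1) + 2 + 1 (base 2). Lift 3: 85. −1: 84.
[1] 84 ≡ 3^(3 + 1) + 3 (base 3). Lift 4: 1028. −1: 1027.
[2] 1027 ≡ 4^(4 + 1) + 3 (base 4). Lift 5: 15628. −1: 15627.

15627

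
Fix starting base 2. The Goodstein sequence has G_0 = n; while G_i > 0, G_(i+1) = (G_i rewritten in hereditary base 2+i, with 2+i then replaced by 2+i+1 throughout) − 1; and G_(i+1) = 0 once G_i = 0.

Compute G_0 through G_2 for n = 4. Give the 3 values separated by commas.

4, 26, 41

(0) 4|_2 = 2^2 ↦ 3^3|_3 = 27 ⇒ 26
(1) 26|_3 = 2·3^2 + 2·3 + 2 ↦ 2·4^2 + 2·4 + 2|_4 = 42 ⇒ 41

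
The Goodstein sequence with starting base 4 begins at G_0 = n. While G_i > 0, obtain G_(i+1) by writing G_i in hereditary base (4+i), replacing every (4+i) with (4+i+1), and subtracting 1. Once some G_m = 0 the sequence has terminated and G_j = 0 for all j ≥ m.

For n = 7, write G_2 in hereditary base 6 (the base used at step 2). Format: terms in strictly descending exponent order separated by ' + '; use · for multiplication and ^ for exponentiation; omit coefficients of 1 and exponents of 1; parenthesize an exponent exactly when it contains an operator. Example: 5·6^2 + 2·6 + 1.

6 + 1

7 —HB4→ 4 + 3 —bump→ 5 + 3 = 8 —(−1)→ 7
7 —HB5→ 5 + 2 —bump→ 6 + 2 = 8 —(−1)→ 7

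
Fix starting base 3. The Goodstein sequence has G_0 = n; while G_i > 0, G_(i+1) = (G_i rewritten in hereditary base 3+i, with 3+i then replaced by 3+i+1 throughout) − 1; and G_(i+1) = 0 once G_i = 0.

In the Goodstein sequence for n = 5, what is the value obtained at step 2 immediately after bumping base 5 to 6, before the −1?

G_0=5  [base 3] 3 + 2  →[3↦4]→  4 + 2 = 6  −1 ⇒ G_1=5
G_1=5  [base 4] 4 + 1  →[4↦5]→  5 + 1 = 6  −1 ⇒ G_2=5
G_2=5  [base 5] 5  →[5↦6]→  6 = 6  −1 ⇒ G_3=5

6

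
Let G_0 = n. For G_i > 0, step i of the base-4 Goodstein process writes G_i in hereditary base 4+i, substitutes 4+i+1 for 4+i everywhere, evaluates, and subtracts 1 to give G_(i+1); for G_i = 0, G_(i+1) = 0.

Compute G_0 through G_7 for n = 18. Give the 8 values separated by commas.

i=0: 18 = 4^2 + 2 (b=4); 4→5: 5^2 + 2 = 27; 27−1 = 26
i=1: 26 = 5^2 + 1 (b=5); 5→6: 6^2 + 1 = 37; 37−1 = 36
i=2: 36 = 6^2 (b=6); 6→7: 7^2 = 49; 49−1 = 48
i=3: 48 = 6·7 + 6 (b=7); 7→8: 6·8 + 6 = 54; 54−1 = 53
i=4: 53 = 6·8 + 5 (b=8); 8→9: 6·9 + 5 = 59; 59−1 = 58
i=5: 58 = 6·9 + 4 (b=9); 9→10: 6·10 + 4 = 64; 64−1 = 63
i=6: 63 = 6·10 + 3 (b=10); 10→11: 6·11 + 3 = 69; 69−1 = 68

18, 26, 36, 48, 53, 58, 63, 68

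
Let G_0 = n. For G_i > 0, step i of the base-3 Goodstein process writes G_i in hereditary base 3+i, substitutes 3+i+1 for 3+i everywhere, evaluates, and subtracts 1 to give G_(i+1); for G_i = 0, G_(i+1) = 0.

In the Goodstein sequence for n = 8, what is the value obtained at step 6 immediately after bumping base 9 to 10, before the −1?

12

step 0: 8 = 2·3 + 2; sub 4 for 3: 2·4 + 2; = 10; G_1 = 10−1 = 9
step 1: 9 = 2·4 + 1; sub 5 for 4: 2·5 + 1; = 11; G_2 = 11−1 = 10
step 2: 10 = 2·5; sub 6 for 5: 2·6; = 12; G_3 = 12−1 = 11
step 3: 11 = 6 + 5; sub 7 for 6: 7 + 5; = 12; G_4 = 12−1 = 11
step 4: 11 = 7 + 4; sub 8 for 7: 8 + 4; = 12; G_5 = 12−1 = 11
step 5: 11 = 8 + 3; sub 9 for 8: 9 + 3; = 12; G_6 = 12−1 = 11
step 6: 11 = 9 + 2; sub 10 for 9: 10 + 2; = 12; G_7 = 12−1 = 11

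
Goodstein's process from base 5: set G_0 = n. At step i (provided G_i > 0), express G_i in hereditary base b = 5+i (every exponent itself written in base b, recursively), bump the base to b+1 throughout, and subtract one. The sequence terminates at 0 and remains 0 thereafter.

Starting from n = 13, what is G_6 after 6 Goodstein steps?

[0] 13 ≡ 2·5 + 3 (base 5). Lift 6: 15. −1: 14.
[1] 14 ≡ 2·6 + 2 (base 6). Lift 7: 16. −1: 15.
[2] 15 ≡ 2·7 + 1 (base 7). Lift 8: 17. −1: 16.
[3] 16 ≡ 2·8 (base 8). Lift 9: 18. −1: 17.
[4] 17 ≡ 9 + 8 (base 9). Lift 10: 18. −1: 17.
[5] 17 ≡ 10 + 7 (base 10). Lift 11: 18. −1: 17.
[6] 17 ≡ 11 + 6 (base 11). Lift 12: 18. −1: 17.

17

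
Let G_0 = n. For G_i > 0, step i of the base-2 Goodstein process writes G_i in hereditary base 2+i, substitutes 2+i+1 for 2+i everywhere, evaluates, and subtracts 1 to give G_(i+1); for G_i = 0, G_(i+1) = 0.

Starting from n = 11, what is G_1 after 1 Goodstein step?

G_0=11  [base 2] 2^(2 + 1) + 2 + 1  →[2↦3]→  3^(3 + 1) + 3 + 1 = 85  −1 ⇒ G_1=84
G_1=84  [base 3] 3^(3 + 1) + 3  →[3↦4]→  4^(4 + 1) + 4 = 1028  −1 ⇒ G_2=1027

84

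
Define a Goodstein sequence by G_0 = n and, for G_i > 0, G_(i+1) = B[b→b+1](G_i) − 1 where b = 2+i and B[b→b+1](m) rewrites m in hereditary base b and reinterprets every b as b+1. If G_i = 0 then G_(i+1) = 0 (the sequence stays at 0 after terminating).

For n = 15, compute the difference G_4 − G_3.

307841

i=0: 15 = 2^(2 + 1) + 2^2 + 2 + 1 (b=2); 2→3: 3^(3 + 1) + 3^3 + 3 + 1 = 112; 112−1 = 111
i=1: 111 = 3^(3 + 1) + 3^3 + 3 (b=3); 3→4: 4^(4 + 1) + 4^4 + 4 = 1284; 1284−1 = 1283
i=2: 1283 = 4^(4 + 1) + 4^4 + 3 (b=4); 4→5: 5^(5 + 1) + 5^5 + 3 = 18753; 18753−1 = 18752
i=3: 18752 = 5^(5 + 1) + 5^5 + 2 (b=5); 5→6: 6^(6 + 1) + 6^6 + 2 = 326594; 326594−1 = 326593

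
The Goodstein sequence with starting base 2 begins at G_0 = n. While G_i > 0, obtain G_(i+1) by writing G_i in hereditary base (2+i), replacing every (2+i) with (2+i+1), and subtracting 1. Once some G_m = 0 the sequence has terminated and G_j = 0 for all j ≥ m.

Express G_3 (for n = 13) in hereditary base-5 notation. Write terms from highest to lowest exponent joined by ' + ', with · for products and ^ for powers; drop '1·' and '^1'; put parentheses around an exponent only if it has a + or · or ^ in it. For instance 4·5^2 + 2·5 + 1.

base 2: 13 = 2^(2 + 1) + 2^2 + 1; at 3: 3^(3 + 1) + 3^3 + 1 = 109; next = 108
base 3: 108 = 3^(3 + 1) + 3^3; at 4: 4^(4 + 1) + 4^4 = 1280; next = 1279
base 4: 1279 = 4^(4 + 1) + 3·4^3 + 3·4^2 + 3·4 + 3; at 5: 5^(5 + 1) + 3·5^3 + 3·5^2 + 3·5 + 3 = 16093; next = 16092
base 5: 16092 = 5^(5 + 1) + 3·5^3 + 3·5^2 + 3·5 + 2; at 6: 6^(6 + 1) + 3·6^3 + 3·6^2 + 3·6 + 2 = 280712; next = 280711

5^(5 + 1) + 3·5^3 + 3·5^2 + 3·5 + 2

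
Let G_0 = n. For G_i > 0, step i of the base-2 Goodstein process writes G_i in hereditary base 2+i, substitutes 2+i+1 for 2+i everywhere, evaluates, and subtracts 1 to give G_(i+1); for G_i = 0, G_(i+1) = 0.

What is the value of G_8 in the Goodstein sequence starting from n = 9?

30000003325

G_0 = 9. HB_2(9) = 2^(2 + 1) + 1. Bump = 82. G_1 = 81.
G_1 = 81. HB_3(81) = 3^(3 + 1). Bump = 1024. G_2 = 1023.
G_2 = 1023. HB_4(1023) = 3·4^4 + 3·4^3 + 3·4^2 + 3·4 + 3. Bump = 9843. G_3 = 9842.
G_3 = 9842. HB_5(9842) = 3·5^5 + 3·5^3 + 3·5^2 + 3·5 + 2. Bump = 140744. G_4 = 140743.
G_4 = 140743. HB_6(140743) = 3·6^6 + 3·6^3 + 3·6^2 + 3·6 + 1. Bump = 2471827. G_5 = 2471826.
G_5 = 2471826. HB_7(2471826) = 3·7^7 + 3·7^3 + 3·7^2 + 3·7. Bump = 50333400. G_6 = 50333399.
G_6 = 50333399. HB_8(50333399) = 3·8^8 + 3·8^3 + 3·8^2 + 2·8 + 7. Bump = 1162263922. G_7 = 1162263921.
G_7 = 1162263921. HB_9(1162263921) = 3·9^9 + 3·9^3 + 3·9^2 + 2·9 + 6. Bump = 30000003326. G_8 = 30000003325.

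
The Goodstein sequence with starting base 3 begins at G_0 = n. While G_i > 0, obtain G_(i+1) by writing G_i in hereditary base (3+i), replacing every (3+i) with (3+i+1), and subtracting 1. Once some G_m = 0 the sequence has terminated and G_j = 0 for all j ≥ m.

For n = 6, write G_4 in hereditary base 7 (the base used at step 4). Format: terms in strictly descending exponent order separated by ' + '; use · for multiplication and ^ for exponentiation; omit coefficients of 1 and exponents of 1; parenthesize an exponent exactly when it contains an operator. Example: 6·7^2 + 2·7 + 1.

7

[0] 6 ≡ 2·3 (base 3). Lift 4: 8. −1: 7.
[1] 7 ≡ 4 + 3 (base 4). Lift 5: 8. −1: 7.
[2] 7 ≡ 5 + 2 (base 5). Lift 6: 8. −1: 7.
[3] 7 ≡ 6 + 1 (base 6). Lift 7: 8. −1: 7.
[4] 7 ≡ 7 (base 7). Lift 8: 8. −1: 7.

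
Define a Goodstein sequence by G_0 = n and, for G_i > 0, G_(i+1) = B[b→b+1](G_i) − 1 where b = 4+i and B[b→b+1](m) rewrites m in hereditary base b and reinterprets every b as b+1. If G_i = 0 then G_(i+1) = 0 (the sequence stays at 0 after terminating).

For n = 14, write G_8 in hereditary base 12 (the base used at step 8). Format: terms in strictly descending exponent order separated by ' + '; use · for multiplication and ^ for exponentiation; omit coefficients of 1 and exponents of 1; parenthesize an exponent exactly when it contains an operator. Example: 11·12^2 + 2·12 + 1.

2·12 + 1

G_0=14  [base 4] 3·4 + 2  →[4↦5]→  3·5 + 2 = 17  −1 ⇒ G_1=16
G_1=16  [base 5] 3·5 + 1  →[5↦6]→  3·6 + 1 = 19  −1 ⇒ G_2=18
G_2=18  [base 6] 3·6  →[6↦7]→  3·7 = 21  −1 ⇒ G_3=20
G_3=20  [base 7] 2·7 + 6  →[7↦8]→  2·8 + 6 = 22  −1 ⇒ G_4=21
G_4=21  [base 8] 2·8 + 5  →[8↦9]→  2·9 + 5 = 23  −1 ⇒ G_5=22
G_5=22  [base 9] 2·9 + 4  →[9↦10]→  2·10 + 4 = 24  −1 ⇒ G_6=23
G_6=23  [base 10] 2·10 + 3  →[10↦11]→  2·11 + 3 = 25  −1 ⇒ G_7=24
G_7=24  [base 11] 2·11 + 2  →[11↦12]→  2·12 + 2 = 26  −1 ⇒ G_8=25
G_8=25  [base 12] 2·12 + 1  →[12↦13]→  2·13 + 1 = 27  −1 ⇒ G_9=26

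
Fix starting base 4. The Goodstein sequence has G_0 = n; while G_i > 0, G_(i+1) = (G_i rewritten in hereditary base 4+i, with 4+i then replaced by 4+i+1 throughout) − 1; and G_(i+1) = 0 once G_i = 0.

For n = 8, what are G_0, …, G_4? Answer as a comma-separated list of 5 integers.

8, 9, 9, 9, 9

8 —HB4→ 2·4 —bump→ 2·5 = 10 —(−1)→ 9
9 —HB5→ 5 + 4 —bump→ 6 + 4 = 10 —(−1)→ 9
9 —HB6→ 6 + 3 —bump→ 7 + 3 = 10 —(−1)→ 9
9 —HB7→ 7 + 2 —bump→ 8 + 2 = 10 —(−1)→ 9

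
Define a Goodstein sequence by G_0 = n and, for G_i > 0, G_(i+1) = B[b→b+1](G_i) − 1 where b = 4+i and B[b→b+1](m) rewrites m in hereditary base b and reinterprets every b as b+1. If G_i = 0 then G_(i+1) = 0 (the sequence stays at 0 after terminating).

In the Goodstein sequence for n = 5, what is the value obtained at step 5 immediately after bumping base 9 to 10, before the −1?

2

step 0: 5 = 4 + 1; sub 5 for 4: 5 + 1; = 6; G_1 = 6−1 = 5
step 1: 5 = 5; sub 6 for 5: 6; = 6; G_2 = 6−1 = 5
step 2: 5 = 5; sub 7 for 6: 5; = 5; G_3 = 5−1 = 4
step 3: 4 = 4; sub 8 for 7: 4; = 4; G_4 = 4−1 = 3
step 4: 3 = 3; sub 9 for 8: 3; = 3; G_5 = 3−1 = 2
step 5: 2 = 2; sub 10 for 9: 2; = 2; G_6 = 2−1 = 1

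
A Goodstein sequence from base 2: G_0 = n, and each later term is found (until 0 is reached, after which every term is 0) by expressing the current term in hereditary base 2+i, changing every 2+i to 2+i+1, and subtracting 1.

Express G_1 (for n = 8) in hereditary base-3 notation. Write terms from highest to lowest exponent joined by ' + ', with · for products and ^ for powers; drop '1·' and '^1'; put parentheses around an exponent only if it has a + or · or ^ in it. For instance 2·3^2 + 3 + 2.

2·3^3 + 2·3^2 + 2·3 + 2

i=0: 8 = 2^(2 + 1) (b=2); 2→3: 3^(3 + 1) = 81; 81−1 = 80
i=1: 80 = 2·3^3 + 2·3^2 + 2·3 + 2 (b=3); 3→4: 2·4^4 + 2·4^2 + 2·4 + 2 = 554; 554−1 = 553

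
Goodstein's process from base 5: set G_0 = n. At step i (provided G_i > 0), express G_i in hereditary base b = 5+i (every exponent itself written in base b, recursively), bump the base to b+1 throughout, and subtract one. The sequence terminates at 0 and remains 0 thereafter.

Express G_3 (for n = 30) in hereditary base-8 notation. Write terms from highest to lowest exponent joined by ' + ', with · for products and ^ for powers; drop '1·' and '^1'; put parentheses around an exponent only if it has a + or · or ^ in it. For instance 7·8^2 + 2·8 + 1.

8^2 + 3

i=0: 30 = 5^2 + 5 (b=5); 5→6: 6^2 + 6 = 42; 42−1 = 41
i=1: 41 = 6^2 + 5 (b=6); 6→7: 7^2 + 5 = 54; 54−1 = 53
i=2: 53 = 7^2 + 4 (b=7); 7→8: 8^2 + 4 = 68; 68−1 = 67
i=3: 67 = 8^2 + 3 (b=8); 8→9: 9^2 + 3 = 84; 84−1 = 83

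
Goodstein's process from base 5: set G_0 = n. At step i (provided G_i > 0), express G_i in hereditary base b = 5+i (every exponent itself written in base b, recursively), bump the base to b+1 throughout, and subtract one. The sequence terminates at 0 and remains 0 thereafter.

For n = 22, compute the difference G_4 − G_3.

2

22 —HB5→ 4·5 + 2 —bump→ 4·6 + 2 = 26 —(−1)→ 25
25 —HB6→ 4·6 + 1 —bump→ 4·7 + 1 = 29 —(−1)→ 28
28 —HB7→ 4·7 —bump→ 4·8 = 32 —(−1)→ 31
31 —HB8→ 3·8 + 7 —bump→ 3·9 + 7 = 34 —(−1)→ 33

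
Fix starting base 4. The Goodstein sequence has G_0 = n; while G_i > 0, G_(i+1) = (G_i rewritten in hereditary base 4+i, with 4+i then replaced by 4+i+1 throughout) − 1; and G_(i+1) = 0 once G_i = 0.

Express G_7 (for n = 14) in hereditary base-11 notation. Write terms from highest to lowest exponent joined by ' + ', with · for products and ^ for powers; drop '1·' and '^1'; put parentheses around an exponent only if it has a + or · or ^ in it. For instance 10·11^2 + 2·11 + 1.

2·11 + 2

[0] 14 ≡ 3·4 + 2 (base 4). Lift 5: 17. −1: 16.
[1] 16 ≡ 3·5 + 1 (base 5). Lift 6: 19. −1: 18.
[2] 18 ≡ 3·6 (base 6). Lift 7: 21. −1: 20.
[3] 20 ≡ 2·7 + 6 (base 7). Lift 8: 22. −1: 21.
[4] 21 ≡ 2·8 + 5 (base 8). Lift 9: 23. −1: 22.
[5] 22 ≡ 2·9 + 4 (base 9). Lift 10: 24. −1: 23.
[6] 23 ≡ 2·10 + 3 (base 10). Lift 11: 25. −1: 24.
[7] 24 ≡ 2·11 + 2 (base 11). Lift 12: 26. −1: 25.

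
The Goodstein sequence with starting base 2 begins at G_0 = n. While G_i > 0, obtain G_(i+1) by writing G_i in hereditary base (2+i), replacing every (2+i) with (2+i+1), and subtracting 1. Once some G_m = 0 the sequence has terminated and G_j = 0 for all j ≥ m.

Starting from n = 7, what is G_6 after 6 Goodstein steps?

(0) 7|_2 = 2^2 + 2 + 1 ↦ 3^3 + 3 + 1|_3 = 31 ⇒ 30
(1) 30|_3 = 3^3 + 3 ↦ 4^4 + 4|_4 = 260 ⇒ 259
(2) 259|_4 = 4^4 + 3 ↦ 5^5 + 3|_5 = 3128 ⇒ 3127
(3) 3127|_5 = 5^5 + 2 ↦ 6^6 + 2|_6 = 46658 ⇒ 46657
(4) 46657|_6 = 6^6 + 1 ↦ 7^7 + 1|_7 = 823544 ⇒ 823543
(5) 823543|_7 = 7^7 ↦ 8^8|_8 = 16777216 ⇒ 16777215
(6) 16777215|_8 = 7·8^7 + 7·8^6 + 7·8^5 + 7·8^4 + 7·8^3 + 7·8^2 + 7·8 + 7 ↦ 7·9^7 + 7·9^6 + 7·9^5 + 7·9^4 + 7·9^3 + 7·9^2 + 7·9 + 7|_9 = 37665880 ⇒ 37665879

16777215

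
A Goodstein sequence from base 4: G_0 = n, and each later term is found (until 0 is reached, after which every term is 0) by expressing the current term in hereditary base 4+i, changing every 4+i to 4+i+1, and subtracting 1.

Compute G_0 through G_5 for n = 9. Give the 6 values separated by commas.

9, 10, 11, 11, 11, 11

G_0 = 9. HB_4(9) = 2·4 + 1. Bump = 11. G_1 = 10.
G_1 = 10. HB_5(10) = 2·5. Bump = 12. G_2 = 11.
G_2 = 11. HB_6(11) = 6 + 5. Bump = 12. G_3 = 11.
G_3 = 11. HB_7(11) = 7 + 4. Bump = 12. G_4 = 11.
G_4 = 11. HB_8(11) = 8 + 3. Bump = 12. G_5 = 11.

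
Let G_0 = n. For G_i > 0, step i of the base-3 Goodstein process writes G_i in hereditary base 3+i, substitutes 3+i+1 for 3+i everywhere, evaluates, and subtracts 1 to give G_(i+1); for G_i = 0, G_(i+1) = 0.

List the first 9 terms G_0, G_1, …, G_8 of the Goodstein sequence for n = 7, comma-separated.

i=0: 7 = 2·3 + 1 (b=3); 3→4: 2·4 + 1 = 9; 9−1 = 8
i=1: 8 = 2·4 (b=4); 4→5: 2·5 = 10; 10−1 = 9
i=2: 9 = 5 + 4 (b=5); 5→6: 6 + 4 = 10; 10−1 = 9
i=3: 9 = 6 + 3 (b=6); 6→7: 7 + 3 = 10; 10−1 = 9
i=4: 9 = 7 + 2 (b=7); 7→8: 8 + 2 = 10; 10−1 = 9
i=5: 9 = 8 + 1 (b=8); 8→9: 9 + 1 = 10; 10−1 = 9
i=6: 9 = 9 (b=9); 9→10: 10 = 10; 10−1 = 9
i=7: 9 = 9 (b=10); 10→11: 9 = 9; 9−1 = 8

7, 8, 9, 9, 9, 9, 9, 9, 8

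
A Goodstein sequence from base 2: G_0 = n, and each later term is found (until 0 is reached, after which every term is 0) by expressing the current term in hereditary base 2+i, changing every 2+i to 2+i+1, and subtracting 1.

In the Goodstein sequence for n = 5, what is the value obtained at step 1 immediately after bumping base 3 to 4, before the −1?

256

G_0=5  [base 2] 2^2 + 1  →[2↦3]→  3^3 + 1 = 28  −1 ⇒ G_1=27
G_1=27  [base 3] 3^3  →[3↦4]→  4^4 = 256  −1 ⇒ G_2=255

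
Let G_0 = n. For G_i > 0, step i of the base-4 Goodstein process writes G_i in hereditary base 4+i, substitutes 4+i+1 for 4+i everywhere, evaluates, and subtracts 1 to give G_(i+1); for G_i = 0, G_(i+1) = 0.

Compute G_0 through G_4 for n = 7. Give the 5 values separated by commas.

7, 7, 7, 7, 7

G_0 = 7. HB_4(7) = 4 + 3. Bump = 8. G_1 = 7.
G_1 = 7. HB_5(7) = 5 + 2. Bump = 8. G_2 = 7.
G_2 = 7. HB_6(7) = 6 + 1. Bump = 8. G_3 = 7.
G_3 = 7. HB_7(7) = 7. Bump = 8. G_4 = 7.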